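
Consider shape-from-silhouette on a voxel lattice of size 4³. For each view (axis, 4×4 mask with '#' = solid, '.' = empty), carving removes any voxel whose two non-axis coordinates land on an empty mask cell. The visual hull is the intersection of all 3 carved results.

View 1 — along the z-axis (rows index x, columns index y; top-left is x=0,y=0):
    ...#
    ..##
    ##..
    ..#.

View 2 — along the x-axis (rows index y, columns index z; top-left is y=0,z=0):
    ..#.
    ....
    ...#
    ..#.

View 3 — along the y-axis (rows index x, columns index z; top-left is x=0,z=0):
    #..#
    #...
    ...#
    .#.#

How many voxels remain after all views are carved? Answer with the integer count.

before carving: 64 voxels (4×4×4)
[1] z-view keeps 6 columns → grid now 24
[2] x-view keeps 3 columns → grid now 5
[3] y-view keeps 6 columns → grid now 1

|visual hull| = 1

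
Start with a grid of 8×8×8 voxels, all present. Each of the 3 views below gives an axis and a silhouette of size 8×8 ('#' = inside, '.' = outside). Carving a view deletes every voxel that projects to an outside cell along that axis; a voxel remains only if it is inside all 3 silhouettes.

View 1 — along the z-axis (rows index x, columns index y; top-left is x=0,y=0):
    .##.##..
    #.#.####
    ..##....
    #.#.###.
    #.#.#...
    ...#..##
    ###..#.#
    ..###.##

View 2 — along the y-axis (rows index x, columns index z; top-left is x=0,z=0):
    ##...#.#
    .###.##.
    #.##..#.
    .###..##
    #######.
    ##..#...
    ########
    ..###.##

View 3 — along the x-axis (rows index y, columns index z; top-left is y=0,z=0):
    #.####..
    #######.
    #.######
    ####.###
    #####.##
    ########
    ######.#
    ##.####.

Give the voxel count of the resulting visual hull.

voxel count = 144

start: 8×8×8 = 512 voxels
step 1: project along z, AND mask (33/64) → |grid| = 264
step 2: project along y, AND mask (41/64) → |grid| = 174
step 3: project along x, AND mask (54/64) → |grid| = 144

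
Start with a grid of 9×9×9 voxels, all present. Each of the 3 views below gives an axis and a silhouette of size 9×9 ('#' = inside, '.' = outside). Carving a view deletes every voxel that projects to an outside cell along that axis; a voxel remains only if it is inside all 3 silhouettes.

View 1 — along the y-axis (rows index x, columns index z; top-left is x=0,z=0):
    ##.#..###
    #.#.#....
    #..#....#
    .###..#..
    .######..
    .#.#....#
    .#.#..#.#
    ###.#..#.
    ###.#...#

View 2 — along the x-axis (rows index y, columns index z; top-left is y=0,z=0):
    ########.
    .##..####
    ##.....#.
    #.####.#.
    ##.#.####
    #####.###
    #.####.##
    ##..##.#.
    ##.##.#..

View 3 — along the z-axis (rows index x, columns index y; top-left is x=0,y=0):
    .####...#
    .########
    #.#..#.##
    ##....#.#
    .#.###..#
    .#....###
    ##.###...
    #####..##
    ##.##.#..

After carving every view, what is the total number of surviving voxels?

remaining voxels: 142

initial block: 9^3 = 729
step 1: project along y, AND mask (39/81) → |grid| = 351
step 2: project along x, AND mask (55/81) → |grid| = 236
step 3: project along z, AND mask (48/81) → |grid| = 142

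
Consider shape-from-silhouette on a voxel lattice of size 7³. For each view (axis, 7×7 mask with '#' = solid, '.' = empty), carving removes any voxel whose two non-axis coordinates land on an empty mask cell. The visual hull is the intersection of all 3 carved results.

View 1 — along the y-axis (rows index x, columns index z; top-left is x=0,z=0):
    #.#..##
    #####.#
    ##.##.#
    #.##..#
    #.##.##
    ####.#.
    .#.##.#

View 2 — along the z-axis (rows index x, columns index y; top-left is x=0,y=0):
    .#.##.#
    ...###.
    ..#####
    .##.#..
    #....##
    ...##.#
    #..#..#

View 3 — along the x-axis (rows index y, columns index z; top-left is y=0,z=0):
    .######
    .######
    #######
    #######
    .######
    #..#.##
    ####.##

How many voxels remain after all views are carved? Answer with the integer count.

start: 7×7×7 = 343 voxels
V1 y: intersect with XZ mask (33 set) -- 231 left
V2 z: intersect with XY mask (24 set) -- 113 left
V3 x: intersect with YZ mask (42 set) -- 97 left

97 voxels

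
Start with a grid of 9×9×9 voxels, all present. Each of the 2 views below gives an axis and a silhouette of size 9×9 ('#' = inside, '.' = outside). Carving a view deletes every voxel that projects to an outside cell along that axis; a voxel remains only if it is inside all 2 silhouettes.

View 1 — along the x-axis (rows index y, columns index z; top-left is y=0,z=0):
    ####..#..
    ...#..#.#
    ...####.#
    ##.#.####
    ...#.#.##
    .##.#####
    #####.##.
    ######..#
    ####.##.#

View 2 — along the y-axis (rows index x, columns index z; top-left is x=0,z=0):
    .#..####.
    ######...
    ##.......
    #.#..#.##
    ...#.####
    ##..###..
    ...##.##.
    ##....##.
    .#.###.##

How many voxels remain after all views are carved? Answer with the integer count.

remaining voxels: 239

before carving: 729 voxels (9×9×9)
[1] x-view keeps 52 columns → grid now 468
[2] y-view keeps 42 columns → grid now 239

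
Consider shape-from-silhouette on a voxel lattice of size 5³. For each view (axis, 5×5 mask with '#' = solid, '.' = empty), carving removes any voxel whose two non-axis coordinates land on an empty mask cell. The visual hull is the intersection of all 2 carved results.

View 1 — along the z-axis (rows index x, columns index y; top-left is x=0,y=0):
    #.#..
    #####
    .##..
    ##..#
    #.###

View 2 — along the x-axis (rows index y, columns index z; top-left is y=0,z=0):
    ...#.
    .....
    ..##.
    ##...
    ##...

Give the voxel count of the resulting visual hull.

before carving: 125 voxels (5×5×5)
  1. axis=2 (XY plane), |mask|=16  ⇒  voxels=80
  2. axis=0 (YZ plane), |mask|=7  ⇒  voxels=22

|visual hull| = 22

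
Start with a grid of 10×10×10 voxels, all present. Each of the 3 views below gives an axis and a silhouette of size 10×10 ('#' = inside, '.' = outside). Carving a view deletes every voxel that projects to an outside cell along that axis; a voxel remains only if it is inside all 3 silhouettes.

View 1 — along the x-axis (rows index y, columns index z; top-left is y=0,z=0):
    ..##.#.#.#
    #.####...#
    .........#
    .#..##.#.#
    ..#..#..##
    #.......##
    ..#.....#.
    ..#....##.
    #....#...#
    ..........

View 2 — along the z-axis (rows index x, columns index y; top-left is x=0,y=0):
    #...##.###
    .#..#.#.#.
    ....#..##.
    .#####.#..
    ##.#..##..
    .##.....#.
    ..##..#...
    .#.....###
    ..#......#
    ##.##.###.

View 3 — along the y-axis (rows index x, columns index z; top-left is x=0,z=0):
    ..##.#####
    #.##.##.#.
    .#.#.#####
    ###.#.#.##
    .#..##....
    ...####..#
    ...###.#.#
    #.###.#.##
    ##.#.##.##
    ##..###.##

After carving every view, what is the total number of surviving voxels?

initial block: 10^3 = 1000
carve view 1 (along x, YZ-mask fill 32/100): 320 voxels remain
carve view 2 (along z, XY-mask fill 43/100): 145 voxels remain
carve view 3 (along y, XZ-mask fill 61/100): 96 voxels remain

96 voxels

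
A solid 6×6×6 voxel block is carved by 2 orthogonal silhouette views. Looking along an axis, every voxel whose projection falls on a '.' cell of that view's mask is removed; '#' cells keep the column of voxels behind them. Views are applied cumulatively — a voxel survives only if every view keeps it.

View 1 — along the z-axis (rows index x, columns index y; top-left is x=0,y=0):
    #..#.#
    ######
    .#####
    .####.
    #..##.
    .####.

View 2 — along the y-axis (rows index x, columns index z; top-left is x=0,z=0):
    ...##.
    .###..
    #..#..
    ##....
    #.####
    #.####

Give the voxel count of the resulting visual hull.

start: 6×6×6 = 216 voxels
V1 z: intersect with XY mask (25 set) -- 150 left
V2 y: intersect with XZ mask (19 set) -- 77 left

77 voxels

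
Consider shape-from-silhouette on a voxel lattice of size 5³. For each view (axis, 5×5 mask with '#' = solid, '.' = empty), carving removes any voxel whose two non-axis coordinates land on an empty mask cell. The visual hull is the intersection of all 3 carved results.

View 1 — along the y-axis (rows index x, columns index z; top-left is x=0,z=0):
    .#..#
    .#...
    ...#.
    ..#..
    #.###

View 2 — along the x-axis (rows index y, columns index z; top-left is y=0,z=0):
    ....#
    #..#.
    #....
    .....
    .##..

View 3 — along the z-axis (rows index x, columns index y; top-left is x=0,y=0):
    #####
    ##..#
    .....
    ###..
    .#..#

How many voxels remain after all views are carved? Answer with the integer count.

start: 5×5×5 = 125 voxels
carve view 1 (along y, XZ-mask fill 9/25): 45 voxels remain
carve view 2 (along x, YZ-mask fill 6/25): 10 voxels remain
carve view 3 (along z, XY-mask fill 13/25): 6 voxels remain

6 voxels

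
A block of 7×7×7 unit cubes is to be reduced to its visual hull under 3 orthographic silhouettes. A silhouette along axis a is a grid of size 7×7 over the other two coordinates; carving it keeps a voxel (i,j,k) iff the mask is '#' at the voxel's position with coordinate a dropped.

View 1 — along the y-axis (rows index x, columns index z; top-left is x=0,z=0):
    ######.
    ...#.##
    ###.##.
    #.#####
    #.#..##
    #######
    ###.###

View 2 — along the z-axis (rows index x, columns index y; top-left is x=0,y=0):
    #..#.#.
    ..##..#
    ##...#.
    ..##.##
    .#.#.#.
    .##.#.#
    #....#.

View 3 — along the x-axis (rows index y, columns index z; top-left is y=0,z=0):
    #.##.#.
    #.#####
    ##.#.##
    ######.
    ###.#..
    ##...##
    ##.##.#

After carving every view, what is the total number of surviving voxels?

remaining voxels: 83

before carving: 343 voxels (7×7×7)
[1] y-view keeps 37 columns → grid now 259
[2] z-view keeps 22 columns → grid now 118
[3] x-view keeps 34 columns → grid now 83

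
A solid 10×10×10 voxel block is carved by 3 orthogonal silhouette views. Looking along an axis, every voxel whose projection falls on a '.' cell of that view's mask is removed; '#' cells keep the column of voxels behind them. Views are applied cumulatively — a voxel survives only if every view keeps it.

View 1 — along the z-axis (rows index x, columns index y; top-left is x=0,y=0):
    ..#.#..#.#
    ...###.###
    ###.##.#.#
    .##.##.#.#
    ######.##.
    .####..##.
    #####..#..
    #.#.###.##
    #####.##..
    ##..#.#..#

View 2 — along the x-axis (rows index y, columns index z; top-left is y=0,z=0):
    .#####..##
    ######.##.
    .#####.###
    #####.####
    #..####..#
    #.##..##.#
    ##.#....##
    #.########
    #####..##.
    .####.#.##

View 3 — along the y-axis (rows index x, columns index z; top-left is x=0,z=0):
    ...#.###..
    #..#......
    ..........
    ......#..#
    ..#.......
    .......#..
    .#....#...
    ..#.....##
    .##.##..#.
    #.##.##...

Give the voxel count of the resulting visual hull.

voxel count = 110

before carving: 1000 voxels (10×10×10)
step 1: project along z, AND mask (62/100) → |grid| = 620
step 2: project along x, AND mask (72/100) → |grid| = 454
step 3: project along y, AND mask (25/100) → |grid| = 110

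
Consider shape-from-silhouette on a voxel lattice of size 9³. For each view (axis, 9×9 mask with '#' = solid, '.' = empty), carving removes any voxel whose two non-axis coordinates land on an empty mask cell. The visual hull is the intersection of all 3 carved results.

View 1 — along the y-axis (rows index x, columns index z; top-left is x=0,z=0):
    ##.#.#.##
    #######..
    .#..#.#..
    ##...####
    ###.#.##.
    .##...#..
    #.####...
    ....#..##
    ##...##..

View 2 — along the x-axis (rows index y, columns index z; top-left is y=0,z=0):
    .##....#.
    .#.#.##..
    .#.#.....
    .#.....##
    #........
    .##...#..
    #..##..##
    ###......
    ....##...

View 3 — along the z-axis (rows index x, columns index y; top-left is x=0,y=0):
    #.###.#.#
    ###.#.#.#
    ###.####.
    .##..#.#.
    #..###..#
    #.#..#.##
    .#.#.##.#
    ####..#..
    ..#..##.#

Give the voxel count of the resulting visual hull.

remaining voxels: 80

initial block: 9^3 = 729
carve view 1 (along y, XZ-mask fill 43/81): 387 voxels remain
carve view 2 (along x, YZ-mask fill 26/81): 131 voxels remain
carve view 3 (along z, XY-mask fill 47/81): 80 voxels remain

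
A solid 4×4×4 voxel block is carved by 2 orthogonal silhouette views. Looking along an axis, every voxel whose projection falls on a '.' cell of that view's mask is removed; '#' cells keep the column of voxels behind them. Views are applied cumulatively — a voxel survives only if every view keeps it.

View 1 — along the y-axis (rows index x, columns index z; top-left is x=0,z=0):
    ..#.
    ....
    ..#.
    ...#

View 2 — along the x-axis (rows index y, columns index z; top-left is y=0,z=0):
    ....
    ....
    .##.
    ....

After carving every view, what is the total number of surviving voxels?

|visual hull| = 2

before carving: 64 voxels (4×4×4)
step 1: project along y, AND mask (3/16) → |grid| = 12
step 2: project along x, AND mask (2/16) → |grid| = 2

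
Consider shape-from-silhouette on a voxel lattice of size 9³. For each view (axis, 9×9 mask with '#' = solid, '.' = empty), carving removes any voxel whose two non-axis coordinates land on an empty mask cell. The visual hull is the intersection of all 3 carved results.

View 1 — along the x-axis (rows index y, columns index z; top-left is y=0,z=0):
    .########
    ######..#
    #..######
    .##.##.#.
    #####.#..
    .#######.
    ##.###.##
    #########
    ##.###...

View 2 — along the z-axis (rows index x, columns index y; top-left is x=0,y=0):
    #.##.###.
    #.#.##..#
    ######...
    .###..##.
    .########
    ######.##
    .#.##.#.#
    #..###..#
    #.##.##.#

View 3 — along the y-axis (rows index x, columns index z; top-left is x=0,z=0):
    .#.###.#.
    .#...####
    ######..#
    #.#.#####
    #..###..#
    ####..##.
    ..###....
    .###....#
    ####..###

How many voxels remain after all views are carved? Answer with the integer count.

remaining voxels: 224

start: 9×9×9 = 729 voxels
step 1: project along x, AND mask (61/81) → |grid| = 549
step 2: project along z, AND mask (54/81) → |grid| = 358
step 3: project along y, AND mask (49/81) → |grid| = 224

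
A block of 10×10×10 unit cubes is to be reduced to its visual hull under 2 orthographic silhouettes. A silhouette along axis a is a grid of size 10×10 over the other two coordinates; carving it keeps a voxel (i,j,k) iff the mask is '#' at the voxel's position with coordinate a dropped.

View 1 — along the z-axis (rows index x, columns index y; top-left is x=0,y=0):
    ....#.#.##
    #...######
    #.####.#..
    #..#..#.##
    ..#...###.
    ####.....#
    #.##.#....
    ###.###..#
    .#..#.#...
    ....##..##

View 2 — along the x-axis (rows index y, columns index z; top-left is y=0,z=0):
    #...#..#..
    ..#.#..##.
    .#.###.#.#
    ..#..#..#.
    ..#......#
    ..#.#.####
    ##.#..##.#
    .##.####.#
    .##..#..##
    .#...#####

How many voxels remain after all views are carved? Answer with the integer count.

start: 10×10×10 = 1000 voxels
step 1: project along z, AND mask (49/100) → |grid| = 490
step 2: project along x, AND mask (48/100) → |grid| = 232

remaining voxels: 232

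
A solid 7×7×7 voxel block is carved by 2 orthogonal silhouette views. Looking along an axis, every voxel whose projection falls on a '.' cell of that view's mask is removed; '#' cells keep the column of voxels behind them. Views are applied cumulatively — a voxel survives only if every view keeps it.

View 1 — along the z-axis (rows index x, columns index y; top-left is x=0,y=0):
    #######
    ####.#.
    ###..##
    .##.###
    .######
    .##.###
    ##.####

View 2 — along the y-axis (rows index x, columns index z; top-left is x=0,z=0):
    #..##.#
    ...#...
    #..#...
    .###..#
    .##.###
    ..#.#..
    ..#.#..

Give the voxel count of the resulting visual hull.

before carving: 343 voxels (7×7×7)
after view 1 [z-axis, 39 of 49 cells solid] → remaining = 273
after view 2 [y-axis, 20 of 49 cells solid] → remaining = 115

115 voxels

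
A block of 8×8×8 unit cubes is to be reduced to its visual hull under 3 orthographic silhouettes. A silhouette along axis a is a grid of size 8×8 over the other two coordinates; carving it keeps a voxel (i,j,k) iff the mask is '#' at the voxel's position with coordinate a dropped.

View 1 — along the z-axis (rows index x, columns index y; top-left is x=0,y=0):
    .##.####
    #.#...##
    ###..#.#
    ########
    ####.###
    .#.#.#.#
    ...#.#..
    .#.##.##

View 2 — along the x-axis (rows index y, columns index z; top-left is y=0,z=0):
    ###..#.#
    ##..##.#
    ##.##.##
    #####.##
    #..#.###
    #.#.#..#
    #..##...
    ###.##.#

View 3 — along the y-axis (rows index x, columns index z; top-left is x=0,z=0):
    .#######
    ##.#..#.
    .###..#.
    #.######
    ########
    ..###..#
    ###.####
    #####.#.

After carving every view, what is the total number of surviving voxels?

start: 8×8×8 = 512 voxels
V1 z: intersect with XY mask (41 set) -- 328 left
V2 x: intersect with YZ mask (41 set) -- 211 left
V3 y: intersect with XZ mask (47 set) -- 155 left

remaining voxels: 155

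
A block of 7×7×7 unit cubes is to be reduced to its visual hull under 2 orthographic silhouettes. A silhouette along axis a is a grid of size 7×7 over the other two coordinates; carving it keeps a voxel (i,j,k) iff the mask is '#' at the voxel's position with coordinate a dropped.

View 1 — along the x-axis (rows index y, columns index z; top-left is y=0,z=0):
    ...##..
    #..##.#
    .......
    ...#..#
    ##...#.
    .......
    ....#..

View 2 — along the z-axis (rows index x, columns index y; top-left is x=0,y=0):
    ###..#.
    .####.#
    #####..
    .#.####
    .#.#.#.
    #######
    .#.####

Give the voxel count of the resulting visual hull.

voxel count = 65

before carving: 343 voxels (7×7×7)
  1. axis=0 (YZ plane), |mask|=12  ⇒  voxels=84
  2. axis=2 (XY plane), |mask|=34  ⇒  voxels=65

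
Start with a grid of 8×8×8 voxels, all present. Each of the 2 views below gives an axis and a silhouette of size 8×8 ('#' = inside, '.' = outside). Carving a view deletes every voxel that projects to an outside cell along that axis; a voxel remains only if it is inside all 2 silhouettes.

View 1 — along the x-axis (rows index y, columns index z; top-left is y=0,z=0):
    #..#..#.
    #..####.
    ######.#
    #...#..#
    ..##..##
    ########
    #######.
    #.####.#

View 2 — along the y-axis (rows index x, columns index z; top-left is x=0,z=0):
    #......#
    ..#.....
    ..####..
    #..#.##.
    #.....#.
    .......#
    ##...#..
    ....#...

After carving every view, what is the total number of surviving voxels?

initial block: 8^3 = 512
[1] x-view keeps 43 columns → grid now 344
[2] y-view keeps 18 columns → grid now 102

102 voxels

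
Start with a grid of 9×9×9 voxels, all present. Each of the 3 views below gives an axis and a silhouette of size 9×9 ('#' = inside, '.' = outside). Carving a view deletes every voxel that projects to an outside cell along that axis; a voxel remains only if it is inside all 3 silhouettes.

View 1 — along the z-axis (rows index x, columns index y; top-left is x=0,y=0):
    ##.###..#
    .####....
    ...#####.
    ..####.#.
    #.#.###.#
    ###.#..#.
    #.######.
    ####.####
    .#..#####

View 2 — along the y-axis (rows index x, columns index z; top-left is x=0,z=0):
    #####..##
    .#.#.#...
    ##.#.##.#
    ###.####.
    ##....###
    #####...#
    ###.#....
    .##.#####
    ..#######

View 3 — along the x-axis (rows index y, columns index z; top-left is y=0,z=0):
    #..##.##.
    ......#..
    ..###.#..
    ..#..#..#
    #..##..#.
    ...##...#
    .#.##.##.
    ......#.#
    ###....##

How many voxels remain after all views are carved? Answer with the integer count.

114 voxels

before carving: 729 voxels (9×9×9)
carve view 1 (along z, XY-mask fill 52/81): 468 voxels remain
carve view 2 (along y, XZ-mask fill 52/81): 305 voxels remain
carve view 3 (along x, YZ-mask fill 32/81): 114 voxels remain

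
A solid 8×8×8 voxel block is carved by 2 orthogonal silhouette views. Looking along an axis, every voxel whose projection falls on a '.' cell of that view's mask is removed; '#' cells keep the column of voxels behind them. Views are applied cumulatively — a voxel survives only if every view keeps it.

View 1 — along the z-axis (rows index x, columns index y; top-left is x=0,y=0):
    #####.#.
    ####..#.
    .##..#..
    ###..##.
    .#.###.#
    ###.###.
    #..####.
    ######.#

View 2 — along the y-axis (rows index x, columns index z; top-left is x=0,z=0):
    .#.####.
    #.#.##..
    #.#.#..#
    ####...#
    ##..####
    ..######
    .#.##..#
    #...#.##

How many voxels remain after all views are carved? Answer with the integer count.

before carving: 512 voxels (8×8×8)
carve view 1 (along z, XY-mask fill 42/64): 336 voxels remain
carve view 2 (along y, XZ-mask fill 38/64): 201 voxels remain

remaining voxels: 201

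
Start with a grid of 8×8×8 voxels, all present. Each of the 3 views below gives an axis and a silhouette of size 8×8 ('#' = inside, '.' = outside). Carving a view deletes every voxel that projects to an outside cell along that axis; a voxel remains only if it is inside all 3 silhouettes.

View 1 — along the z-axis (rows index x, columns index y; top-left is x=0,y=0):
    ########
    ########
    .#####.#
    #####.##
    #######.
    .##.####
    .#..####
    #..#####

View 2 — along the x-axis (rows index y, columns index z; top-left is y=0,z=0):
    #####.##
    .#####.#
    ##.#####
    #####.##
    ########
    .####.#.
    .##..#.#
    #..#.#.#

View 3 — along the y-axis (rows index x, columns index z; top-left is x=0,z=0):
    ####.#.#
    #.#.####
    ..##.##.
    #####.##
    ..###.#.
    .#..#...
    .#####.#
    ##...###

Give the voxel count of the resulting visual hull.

203 voxels

before carving: 512 voxels (8×8×8)
V1 z: intersect with XY mask (53 set) -- 424 left
V2 x: intersect with YZ mask (48 set) -- 316 left
V3 y: intersect with XZ mask (40 set) -- 203 left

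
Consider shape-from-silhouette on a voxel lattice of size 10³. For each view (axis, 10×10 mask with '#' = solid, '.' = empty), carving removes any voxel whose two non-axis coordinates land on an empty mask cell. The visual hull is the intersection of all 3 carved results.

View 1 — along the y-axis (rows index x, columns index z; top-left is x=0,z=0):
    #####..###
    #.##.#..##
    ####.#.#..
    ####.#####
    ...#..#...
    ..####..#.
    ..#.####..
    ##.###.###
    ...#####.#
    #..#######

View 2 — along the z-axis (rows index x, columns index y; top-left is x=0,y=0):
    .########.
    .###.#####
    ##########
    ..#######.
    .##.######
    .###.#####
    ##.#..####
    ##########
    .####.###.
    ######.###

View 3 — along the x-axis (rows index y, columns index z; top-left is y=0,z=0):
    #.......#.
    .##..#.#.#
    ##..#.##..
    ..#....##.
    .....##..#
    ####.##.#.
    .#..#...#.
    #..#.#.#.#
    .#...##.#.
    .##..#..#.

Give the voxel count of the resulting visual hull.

full grid |V| = 1000
step 1: project along y, AND mask (63/100) → |grid| = 630
step 2: project along z, AND mask (82/100) → |grid| = 520
step 3: project along x, AND mask (41/100) → |grid| = 216

remaining voxels: 216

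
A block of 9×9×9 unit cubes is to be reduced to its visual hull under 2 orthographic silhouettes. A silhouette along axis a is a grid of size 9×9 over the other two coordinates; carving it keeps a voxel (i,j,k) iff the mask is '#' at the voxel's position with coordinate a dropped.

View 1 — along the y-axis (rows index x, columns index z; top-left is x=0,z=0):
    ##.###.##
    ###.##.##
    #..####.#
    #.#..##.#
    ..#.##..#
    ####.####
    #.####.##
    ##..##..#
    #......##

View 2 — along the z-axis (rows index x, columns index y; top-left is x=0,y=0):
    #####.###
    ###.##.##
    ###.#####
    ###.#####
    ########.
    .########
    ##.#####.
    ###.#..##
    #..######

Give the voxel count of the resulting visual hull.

voxel count = 389

before carving: 729 voxels (9×9×9)
after view 1 [y-axis, 52 of 81 cells solid] → remaining = 468
after view 2 [z-axis, 67 of 81 cells solid] → remaining = 389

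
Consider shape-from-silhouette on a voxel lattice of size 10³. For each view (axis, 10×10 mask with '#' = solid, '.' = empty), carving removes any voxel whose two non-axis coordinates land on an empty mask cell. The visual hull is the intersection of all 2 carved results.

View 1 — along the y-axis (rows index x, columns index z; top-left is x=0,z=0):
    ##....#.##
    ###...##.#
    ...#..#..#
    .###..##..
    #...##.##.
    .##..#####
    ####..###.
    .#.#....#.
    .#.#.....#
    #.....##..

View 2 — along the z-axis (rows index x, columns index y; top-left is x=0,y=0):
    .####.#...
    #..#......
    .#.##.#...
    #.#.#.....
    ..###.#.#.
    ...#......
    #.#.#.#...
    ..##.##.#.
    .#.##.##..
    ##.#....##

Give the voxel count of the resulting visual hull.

start: 10×10×10 = 1000 voxels
after view 1 [y-axis, 47 of 100 cells solid] → remaining = 470
after view 2 [z-axis, 39 of 100 cells solid] → remaining = 169

|visual hull| = 169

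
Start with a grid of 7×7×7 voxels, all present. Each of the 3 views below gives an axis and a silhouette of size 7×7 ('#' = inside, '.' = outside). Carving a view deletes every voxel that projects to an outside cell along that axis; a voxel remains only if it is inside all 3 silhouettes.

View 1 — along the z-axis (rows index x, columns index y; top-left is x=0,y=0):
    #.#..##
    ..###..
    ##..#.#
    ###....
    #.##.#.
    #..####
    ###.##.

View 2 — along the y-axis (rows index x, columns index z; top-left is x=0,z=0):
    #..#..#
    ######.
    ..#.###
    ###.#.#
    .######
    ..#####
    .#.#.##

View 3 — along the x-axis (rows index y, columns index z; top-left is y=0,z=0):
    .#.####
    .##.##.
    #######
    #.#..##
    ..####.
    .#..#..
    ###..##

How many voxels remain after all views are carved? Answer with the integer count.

|visual hull| = 87

initial block: 7^3 = 343
carve view 1 (along z, XY-mask fill 28/49): 196 voxels remain
carve view 2 (along y, XZ-mask fill 33/49): 130 voxels remain
carve view 3 (along x, YZ-mask fill 31/49): 87 voxels remain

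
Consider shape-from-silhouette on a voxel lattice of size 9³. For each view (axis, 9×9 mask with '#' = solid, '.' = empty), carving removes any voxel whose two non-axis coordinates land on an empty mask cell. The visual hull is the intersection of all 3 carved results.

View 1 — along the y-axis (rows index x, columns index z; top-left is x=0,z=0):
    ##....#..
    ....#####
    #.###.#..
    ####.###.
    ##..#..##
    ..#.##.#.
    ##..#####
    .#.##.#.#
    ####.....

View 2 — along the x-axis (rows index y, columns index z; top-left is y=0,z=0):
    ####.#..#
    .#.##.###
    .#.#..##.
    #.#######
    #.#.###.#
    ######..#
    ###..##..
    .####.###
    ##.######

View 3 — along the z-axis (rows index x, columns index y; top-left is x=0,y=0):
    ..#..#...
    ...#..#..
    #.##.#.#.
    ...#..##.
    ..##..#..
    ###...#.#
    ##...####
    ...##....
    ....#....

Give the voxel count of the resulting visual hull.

initial block: 9^3 = 729
[1] y-view keeps 45 columns → grid now 405
[2] x-view keeps 57 columns → grid now 285
[3] z-view keeps 29 columns → grid now 102

102 voxels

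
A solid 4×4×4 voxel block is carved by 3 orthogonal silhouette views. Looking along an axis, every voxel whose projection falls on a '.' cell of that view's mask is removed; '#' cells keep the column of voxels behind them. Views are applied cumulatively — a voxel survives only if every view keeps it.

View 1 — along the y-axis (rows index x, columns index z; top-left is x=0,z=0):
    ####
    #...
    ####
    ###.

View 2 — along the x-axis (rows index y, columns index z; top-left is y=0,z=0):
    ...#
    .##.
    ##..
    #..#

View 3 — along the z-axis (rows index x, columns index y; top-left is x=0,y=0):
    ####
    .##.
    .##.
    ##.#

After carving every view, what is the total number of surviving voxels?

15 voxels

initial block: 4^3 = 64
  1. axis=1 (XZ plane), |mask|=12  ⇒  voxels=48
  2. axis=0 (YZ plane), |mask|=7  ⇒  voxels=21
  3. axis=2 (XY plane), |mask|=11  ⇒  voxels=15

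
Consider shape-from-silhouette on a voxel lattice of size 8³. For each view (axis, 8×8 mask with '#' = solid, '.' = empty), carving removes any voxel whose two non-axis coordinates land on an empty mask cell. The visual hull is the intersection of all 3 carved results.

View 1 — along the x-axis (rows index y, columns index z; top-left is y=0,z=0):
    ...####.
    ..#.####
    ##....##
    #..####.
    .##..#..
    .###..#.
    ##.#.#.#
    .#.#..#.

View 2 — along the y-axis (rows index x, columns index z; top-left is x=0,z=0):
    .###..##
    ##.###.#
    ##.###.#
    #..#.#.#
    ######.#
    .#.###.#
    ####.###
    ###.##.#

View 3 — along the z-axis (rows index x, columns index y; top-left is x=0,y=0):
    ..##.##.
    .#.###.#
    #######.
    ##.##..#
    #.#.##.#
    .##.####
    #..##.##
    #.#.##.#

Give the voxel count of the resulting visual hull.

start: 8×8×8 = 512 voxels
V1 x: intersect with YZ mask (33 set) -- 264 left
V2 y: intersect with XZ mask (46 set) -- 186 left
V3 z: intersect with XY mask (42 set) -- 114 left

114 voxels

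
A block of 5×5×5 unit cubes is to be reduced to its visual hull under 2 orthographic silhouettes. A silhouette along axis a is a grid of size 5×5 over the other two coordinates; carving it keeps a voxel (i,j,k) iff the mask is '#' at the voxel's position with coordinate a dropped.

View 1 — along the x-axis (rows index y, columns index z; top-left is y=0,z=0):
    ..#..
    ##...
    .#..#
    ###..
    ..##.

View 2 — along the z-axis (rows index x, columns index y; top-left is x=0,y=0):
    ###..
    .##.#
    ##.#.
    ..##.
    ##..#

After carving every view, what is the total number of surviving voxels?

initial block: 5^3 = 125
V1 x: intersect with YZ mask (10 set) -- 50 left
V2 z: intersect with XY mask (14 set) -- 27 left

|visual hull| = 27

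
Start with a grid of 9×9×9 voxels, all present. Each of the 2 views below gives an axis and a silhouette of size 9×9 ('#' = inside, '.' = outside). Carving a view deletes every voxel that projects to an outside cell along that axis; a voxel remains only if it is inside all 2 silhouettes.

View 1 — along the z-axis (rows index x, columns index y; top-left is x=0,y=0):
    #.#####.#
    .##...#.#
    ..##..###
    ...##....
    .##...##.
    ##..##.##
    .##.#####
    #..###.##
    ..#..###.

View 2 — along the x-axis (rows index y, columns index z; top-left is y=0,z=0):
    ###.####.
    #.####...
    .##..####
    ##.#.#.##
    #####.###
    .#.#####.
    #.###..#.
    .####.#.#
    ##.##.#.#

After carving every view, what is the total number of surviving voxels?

initial block: 9^3 = 729
carve view 1 (along z, XY-mask fill 45/81): 405 voxels remain
carve view 2 (along x, YZ-mask fill 55/81): 273 voxels remain

remaining voxels: 273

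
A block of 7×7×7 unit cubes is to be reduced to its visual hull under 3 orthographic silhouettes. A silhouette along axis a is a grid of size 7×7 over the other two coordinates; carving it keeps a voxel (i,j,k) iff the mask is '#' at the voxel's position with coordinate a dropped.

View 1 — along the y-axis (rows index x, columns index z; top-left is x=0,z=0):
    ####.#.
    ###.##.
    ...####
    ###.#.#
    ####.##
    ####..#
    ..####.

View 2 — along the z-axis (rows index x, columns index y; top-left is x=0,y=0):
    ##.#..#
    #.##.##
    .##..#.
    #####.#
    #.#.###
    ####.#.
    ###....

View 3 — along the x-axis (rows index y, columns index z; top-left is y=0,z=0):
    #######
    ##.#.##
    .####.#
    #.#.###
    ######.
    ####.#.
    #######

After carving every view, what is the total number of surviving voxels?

voxel count = 126

full grid |V| = 343
V1 y: intersect with XZ mask (34 set) -- 238 left
V2 z: intersect with XY mask (31 set) -- 154 left
V3 x: intersect with YZ mask (40 set) -- 126 left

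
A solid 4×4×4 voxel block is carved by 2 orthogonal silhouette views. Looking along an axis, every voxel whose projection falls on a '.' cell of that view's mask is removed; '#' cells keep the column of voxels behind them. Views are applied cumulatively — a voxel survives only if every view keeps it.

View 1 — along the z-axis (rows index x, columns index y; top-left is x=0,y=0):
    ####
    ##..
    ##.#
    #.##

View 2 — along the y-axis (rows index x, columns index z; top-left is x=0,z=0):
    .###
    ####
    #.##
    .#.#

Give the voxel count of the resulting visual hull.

start: 4×4×4 = 64 voxels
carve view 1 (along z, XY-mask fill 12/16): 48 voxels remain
carve view 2 (along y, XZ-mask fill 12/16): 35 voxels remain

remaining voxels: 35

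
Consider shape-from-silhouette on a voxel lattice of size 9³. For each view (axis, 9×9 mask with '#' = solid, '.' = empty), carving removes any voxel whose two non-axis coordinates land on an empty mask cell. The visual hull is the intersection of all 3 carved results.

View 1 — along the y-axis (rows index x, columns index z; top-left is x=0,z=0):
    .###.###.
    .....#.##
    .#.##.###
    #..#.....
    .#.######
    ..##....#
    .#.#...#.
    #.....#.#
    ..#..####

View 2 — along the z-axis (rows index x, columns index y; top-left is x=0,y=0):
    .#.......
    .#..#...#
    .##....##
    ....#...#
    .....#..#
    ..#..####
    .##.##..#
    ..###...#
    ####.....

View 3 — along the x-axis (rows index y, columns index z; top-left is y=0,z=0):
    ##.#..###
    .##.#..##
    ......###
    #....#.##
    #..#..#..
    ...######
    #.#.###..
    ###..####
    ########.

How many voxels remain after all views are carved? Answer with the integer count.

start: 9×9×9 = 729 voxels
after view 1 [y-axis, 38 of 81 cells solid] → remaining = 342
after view 2 [z-axis, 30 of 81 cells solid] → remaining = 119
after view 3 [x-axis, 47 of 81 cells solid] → remaining = 76

voxel count = 76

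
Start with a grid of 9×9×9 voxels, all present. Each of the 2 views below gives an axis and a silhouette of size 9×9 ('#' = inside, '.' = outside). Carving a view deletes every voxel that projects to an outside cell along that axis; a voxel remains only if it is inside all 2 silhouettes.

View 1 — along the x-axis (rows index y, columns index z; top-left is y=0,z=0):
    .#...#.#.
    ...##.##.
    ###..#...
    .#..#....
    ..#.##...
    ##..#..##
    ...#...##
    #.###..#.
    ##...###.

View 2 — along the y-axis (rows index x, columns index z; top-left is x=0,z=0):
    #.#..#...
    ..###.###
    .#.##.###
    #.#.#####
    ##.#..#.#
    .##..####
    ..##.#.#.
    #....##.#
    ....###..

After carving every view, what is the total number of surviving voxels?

remaining voxels: 158

before carving: 729 voxels (9×9×9)
V1 x: intersect with YZ mask (34 set) -- 306 left
V2 y: intersect with XZ mask (44 set) -- 158 left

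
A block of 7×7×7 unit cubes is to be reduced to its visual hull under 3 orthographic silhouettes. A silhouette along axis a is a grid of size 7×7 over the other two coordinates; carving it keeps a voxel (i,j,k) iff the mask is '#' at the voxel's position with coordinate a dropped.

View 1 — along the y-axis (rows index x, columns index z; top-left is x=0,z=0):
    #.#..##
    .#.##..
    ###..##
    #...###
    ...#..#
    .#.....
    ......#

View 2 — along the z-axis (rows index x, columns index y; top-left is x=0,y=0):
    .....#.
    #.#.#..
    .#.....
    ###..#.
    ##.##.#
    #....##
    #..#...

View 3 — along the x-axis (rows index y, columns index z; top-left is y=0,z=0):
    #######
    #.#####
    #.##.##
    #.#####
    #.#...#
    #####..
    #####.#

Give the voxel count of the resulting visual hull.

before carving: 343 voxels (7×7×7)
  1. axis=1 (XZ plane), |mask|=20  ⇒  voxels=140
  2. axis=2 (XY plane), |mask|=19  ⇒  voxels=49
  3. axis=0 (YZ plane), |mask|=38  ⇒  voxels=37

|visual hull| = 37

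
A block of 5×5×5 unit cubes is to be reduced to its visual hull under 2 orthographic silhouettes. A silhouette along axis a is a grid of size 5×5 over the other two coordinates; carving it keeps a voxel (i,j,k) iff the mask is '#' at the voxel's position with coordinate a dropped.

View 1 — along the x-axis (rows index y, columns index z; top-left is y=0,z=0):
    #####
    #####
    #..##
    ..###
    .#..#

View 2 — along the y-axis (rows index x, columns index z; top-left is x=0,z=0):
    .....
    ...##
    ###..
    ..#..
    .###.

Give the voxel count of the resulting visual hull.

start: 5×5×5 = 125 voxels
step 1: project along x, AND mask (18/25) → |grid| = 90
step 2: project along y, AND mask (9/25) → |grid| = 31

31 voxels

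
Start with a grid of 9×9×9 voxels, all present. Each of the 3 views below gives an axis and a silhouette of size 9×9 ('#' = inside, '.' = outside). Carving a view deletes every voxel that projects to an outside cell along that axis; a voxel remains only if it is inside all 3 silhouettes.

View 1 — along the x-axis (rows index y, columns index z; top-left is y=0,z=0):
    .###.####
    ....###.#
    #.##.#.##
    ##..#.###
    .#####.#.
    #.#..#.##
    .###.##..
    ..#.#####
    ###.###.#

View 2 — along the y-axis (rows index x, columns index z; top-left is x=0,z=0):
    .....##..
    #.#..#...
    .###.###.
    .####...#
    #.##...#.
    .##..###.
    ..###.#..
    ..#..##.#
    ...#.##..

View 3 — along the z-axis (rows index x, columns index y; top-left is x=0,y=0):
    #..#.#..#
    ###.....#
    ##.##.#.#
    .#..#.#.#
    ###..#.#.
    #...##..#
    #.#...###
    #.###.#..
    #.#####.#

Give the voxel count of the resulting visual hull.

initial block: 9^3 = 729
V1 x: intersect with YZ mask (52 set) -- 468 left
V2 y: intersect with XZ mask (36 set) -- 218 left
V3 z: intersect with XY mask (44 set) -- 123 left

voxel count = 123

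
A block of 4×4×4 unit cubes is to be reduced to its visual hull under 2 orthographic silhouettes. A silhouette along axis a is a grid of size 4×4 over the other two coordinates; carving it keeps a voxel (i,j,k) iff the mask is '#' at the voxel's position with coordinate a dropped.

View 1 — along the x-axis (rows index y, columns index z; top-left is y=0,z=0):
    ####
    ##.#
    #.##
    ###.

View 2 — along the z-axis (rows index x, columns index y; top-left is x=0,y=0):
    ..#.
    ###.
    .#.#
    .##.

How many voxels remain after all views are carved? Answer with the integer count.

before carving: 64 voxels (4×4×4)
carve view 1 (along x, YZ-mask fill 13/16): 52 voxels remain
carve view 2 (along z, XY-mask fill 8/16): 25 voxels remain

25 voxels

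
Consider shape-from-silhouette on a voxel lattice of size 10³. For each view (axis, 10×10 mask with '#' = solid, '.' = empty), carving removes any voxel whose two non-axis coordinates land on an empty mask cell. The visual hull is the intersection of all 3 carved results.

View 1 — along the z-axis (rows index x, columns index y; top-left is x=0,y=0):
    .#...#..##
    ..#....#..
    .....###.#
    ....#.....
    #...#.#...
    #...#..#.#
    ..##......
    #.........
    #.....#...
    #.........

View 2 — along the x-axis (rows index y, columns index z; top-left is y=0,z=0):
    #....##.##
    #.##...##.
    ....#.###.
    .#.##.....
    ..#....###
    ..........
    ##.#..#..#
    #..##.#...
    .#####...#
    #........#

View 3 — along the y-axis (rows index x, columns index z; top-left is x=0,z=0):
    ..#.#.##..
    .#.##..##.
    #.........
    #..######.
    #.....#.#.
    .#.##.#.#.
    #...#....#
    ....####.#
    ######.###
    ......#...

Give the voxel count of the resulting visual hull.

full grid |V| = 1000
after view 1 [z-axis, 24 of 100 cells solid] → remaining = 240
after view 2 [x-axis, 38 of 100 cells solid] → remaining = 92
after view 3 [y-axis, 43 of 100 cells solid] → remaining = 40

40 voxels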